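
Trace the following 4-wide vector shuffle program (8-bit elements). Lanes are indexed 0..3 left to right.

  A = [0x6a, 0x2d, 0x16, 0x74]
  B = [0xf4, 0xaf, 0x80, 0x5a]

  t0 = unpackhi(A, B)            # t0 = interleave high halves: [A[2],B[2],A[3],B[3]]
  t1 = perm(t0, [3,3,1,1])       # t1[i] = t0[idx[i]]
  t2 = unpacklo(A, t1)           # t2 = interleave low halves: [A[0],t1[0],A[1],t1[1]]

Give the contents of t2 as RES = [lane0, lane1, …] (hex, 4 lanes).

RES = [ 0x6a  0x5a  0x2d  0x5a ]

  t0: 16 80 74 5a
  t1: 5a 5a 80 80
  t2: 6a 5a 2d 5a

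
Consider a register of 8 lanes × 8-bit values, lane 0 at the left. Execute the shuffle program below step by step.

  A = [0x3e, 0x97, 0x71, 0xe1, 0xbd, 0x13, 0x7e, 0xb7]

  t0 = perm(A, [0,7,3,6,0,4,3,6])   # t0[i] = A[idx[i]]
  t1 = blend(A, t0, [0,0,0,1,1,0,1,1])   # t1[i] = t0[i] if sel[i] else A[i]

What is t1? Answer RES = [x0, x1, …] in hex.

→ t0 |3e|b7|e1|7e|3e|bd|e1|7e|
→ t1 |3e|97|71|7e|3e|13|e1|7e|

RES = [0x3e, 0x97, 0x71, 0x7e, 0x3e, 0x13, 0xe1, 0x7e]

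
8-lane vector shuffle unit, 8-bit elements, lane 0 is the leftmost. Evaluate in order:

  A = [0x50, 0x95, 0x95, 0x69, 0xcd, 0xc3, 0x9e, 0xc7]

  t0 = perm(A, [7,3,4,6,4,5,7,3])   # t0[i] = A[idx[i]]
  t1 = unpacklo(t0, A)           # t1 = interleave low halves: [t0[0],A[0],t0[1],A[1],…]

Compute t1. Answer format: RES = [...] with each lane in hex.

→ t0 |c7|69|cd|9e|cd|c3|c7|69|
→ t1 |c7|50|69|95|cd|95|9e|69|

RES = [ 0xc7  0x50  0x69  0x95  0xcd  0x95  0x9e  0x69 ]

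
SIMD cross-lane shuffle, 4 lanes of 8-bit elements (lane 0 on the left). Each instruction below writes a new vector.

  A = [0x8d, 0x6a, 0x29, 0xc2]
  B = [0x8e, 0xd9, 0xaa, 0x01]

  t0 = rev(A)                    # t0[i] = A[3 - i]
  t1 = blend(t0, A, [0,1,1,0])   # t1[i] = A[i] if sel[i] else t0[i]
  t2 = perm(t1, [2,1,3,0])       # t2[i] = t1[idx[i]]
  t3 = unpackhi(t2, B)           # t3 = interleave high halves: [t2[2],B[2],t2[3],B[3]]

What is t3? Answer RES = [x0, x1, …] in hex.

t0 = [0xc2, 0x29, 0x6a, 0x8d]
t1 = [0xc2, 0x6a, 0x29, 0x8d]
t2 = [0x29, 0x6a, 0x8d, 0xc2]
t3 = [0x8d, 0xaa, 0xc2, 0x01]

RES = [ 0x8d  0xaa  0xc2  0x01 ]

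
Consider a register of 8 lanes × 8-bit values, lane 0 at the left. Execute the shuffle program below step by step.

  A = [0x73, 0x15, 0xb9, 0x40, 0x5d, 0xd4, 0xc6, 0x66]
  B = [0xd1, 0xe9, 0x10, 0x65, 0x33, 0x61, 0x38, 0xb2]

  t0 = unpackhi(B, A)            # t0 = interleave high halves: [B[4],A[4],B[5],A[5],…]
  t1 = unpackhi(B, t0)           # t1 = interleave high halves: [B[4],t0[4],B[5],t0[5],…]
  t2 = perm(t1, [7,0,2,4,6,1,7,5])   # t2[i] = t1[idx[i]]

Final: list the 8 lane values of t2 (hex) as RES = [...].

→ t0 |33|5d|61|d4|38|c6|b2|66|
→ t1 |33|38|61|c6|38|b2|b2|66|
→ t2 |66|33|61|38|b2|38|66|b2|

RES = [ 0x66  0x33  0x61  0x38  0xb2  0x38  0x66  0xb2 ]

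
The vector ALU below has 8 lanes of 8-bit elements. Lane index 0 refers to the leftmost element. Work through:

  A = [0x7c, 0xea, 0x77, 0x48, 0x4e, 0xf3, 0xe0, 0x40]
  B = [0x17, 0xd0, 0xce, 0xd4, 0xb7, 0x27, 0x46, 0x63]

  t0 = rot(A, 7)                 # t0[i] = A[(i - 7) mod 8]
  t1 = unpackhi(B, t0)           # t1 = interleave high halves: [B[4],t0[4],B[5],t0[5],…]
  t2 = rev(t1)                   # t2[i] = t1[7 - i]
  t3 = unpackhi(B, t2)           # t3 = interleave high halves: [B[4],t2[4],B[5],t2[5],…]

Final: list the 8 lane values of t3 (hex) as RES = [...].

RES = [ 0xb7  0xe0  0x27  0x27  0x46  0xf3  0x63  0xb7 ]

t0 = [0xea, 0x77, 0x48, 0x4e, 0xf3, 0xe0, 0x40, 0x7c]
t1 = [0xb7, 0xf3, 0x27, 0xe0, 0x46, 0x40, 0x63, 0x7c]
t2 = [0x7c, 0x63, 0x40, 0x46, 0xe0, 0x27, 0xf3, 0xb7]
t3 = [0xb7, 0xe0, 0x27, 0x27, 0x46, 0xf3, 0x63, 0xb7]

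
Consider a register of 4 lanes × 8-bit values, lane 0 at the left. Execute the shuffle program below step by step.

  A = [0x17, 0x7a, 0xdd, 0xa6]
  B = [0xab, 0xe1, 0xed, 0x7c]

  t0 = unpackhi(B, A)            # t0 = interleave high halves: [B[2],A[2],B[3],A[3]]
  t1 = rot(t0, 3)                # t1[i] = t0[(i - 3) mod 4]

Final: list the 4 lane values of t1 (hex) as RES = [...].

  t0: ed dd 7c a6
  t1: dd 7c a6 ed

RES = [ 0xdd  0x7c  0xa6  0xed ]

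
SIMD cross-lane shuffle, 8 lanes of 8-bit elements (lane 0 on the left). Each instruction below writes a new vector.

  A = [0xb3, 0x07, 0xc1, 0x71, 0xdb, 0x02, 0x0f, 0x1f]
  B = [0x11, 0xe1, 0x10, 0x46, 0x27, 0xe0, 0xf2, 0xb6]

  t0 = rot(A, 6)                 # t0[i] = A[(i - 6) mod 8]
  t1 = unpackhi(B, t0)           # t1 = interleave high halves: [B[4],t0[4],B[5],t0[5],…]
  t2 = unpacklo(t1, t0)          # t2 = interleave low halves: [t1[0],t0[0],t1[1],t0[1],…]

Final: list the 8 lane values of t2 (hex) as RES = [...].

RES = [0x27, 0xc1, 0x0f, 0x71, 0xe0, 0xdb, 0x1f, 0x02]

t0 = [0xc1, 0x71, 0xdb, 0x02, 0x0f, 0x1f, 0xb3, 0x07]
t1 = [0x27, 0x0f, 0xe0, 0x1f, 0xf2, 0xb3, 0xb6, 0x07]
t2 = [0x27, 0xc1, 0x0f, 0x71, 0xe0, 0xdb, 0x1f, 0x02]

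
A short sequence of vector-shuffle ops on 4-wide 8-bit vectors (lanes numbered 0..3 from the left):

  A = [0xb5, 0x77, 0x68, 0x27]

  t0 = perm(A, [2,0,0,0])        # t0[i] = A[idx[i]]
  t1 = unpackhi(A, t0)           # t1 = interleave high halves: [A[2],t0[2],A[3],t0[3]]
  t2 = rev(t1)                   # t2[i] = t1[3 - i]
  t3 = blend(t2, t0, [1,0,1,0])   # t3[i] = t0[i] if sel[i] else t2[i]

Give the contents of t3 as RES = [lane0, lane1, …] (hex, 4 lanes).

→ t0 |68|b5|b5|b5|
→ t1 |68|b5|27|b5|
→ t2 |b5|27|b5|68|
→ t3 |68|27|b5|68|

RES = [0x68, 0x27, 0xb5, 0x68]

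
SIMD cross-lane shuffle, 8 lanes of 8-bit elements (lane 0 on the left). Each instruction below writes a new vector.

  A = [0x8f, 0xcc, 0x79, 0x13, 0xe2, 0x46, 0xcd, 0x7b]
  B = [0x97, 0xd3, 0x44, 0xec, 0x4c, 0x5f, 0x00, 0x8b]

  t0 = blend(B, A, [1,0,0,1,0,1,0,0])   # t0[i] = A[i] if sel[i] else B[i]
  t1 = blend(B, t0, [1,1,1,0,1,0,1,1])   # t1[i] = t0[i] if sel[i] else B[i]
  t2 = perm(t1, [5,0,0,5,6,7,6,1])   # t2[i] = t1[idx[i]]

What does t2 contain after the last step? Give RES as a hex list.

RES = [ 0x5f  0x8f  0x8f  0x5f  0x00  0x8b  0x00  0xd3 ]

→ t0 |8f|d3|44|13|4c|46|00|8b|
→ t1 |8f|d3|44|ec|4c|5f|00|8b|
→ t2 |5f|8f|8f|5f|00|8b|00|d3|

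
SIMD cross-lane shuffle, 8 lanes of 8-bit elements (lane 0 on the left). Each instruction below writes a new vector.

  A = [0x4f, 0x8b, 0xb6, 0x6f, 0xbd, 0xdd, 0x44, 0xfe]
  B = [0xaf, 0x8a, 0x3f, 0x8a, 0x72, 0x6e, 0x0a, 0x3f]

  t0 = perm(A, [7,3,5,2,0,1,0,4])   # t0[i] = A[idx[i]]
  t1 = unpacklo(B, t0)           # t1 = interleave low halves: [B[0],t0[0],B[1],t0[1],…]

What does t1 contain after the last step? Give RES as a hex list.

→ t0 |fe|6f|dd|b6|4f|8b|4f|bd|
→ t1 |af|fe|8a|6f|3f|dd|8a|b6|

RES = [ 0xaf  0xfe  0x8a  0x6f  0x3f  0xdd  0x8a  0xb6 ]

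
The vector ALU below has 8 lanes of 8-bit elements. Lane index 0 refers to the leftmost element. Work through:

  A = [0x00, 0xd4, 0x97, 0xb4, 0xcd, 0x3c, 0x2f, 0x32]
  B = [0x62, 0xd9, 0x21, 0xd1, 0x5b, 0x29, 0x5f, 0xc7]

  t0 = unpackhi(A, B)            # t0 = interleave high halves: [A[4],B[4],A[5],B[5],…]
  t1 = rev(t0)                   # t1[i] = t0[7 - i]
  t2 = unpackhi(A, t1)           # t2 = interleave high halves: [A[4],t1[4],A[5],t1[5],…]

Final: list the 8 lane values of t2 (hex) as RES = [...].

RES = [0xcd, 0x29, 0x3c, 0x3c, 0x2f, 0x5b, 0x32, 0xcd]

t0 = [0xcd, 0x5b, 0x3c, 0x29, 0x2f, 0x5f, 0x32, 0xc7]
t1 = [0xc7, 0x32, 0x5f, 0x2f, 0x29, 0x3c, 0x5b, 0xcd]
t2 = [0xcd, 0x29, 0x3c, 0x3c, 0x2f, 0x5b, 0x32, 0xcd]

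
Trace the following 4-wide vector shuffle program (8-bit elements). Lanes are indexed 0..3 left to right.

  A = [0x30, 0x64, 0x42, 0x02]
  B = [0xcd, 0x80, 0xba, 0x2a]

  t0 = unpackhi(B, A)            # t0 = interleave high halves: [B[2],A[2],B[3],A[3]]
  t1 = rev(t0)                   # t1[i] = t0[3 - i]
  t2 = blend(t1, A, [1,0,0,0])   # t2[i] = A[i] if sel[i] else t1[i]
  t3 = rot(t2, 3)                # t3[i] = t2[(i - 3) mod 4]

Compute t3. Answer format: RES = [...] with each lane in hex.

  t0: ba 42 2a 02
  t1: 02 2a 42 ba
  t2: 30 2a 42 ba
  t3: 2a 42 ba 30

RES = [ 0x2a  0x42  0xba  0x30 ]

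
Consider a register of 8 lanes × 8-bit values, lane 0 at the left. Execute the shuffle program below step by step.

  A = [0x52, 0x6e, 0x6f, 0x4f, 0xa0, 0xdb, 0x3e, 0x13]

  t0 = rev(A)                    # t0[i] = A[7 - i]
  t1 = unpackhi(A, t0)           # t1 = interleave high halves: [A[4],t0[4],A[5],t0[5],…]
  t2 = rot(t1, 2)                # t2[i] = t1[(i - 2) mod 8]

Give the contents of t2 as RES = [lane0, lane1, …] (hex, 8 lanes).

RES = [0x13, 0x52, 0xa0, 0x4f, 0xdb, 0x6f, 0x3e, 0x6e]

t0 = [0x13, 0x3e, 0xdb, 0xa0, 0x4f, 0x6f, 0x6e, 0x52]
t1 = [0xa0, 0x4f, 0xdb, 0x6f, 0x3e, 0x6e, 0x13, 0x52]
t2 = [0x13, 0x52, 0xa0, 0x4f, 0xdb, 0x6f, 0x3e, 0x6e]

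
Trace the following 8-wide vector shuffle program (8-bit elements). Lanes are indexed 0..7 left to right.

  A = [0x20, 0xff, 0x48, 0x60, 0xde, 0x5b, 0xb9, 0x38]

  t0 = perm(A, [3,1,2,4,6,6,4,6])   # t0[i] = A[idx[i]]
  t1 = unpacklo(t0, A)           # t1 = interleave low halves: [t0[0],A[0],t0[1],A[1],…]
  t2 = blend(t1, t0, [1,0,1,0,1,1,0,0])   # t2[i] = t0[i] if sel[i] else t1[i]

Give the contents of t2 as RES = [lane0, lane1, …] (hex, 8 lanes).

t0 = [0x60, 0xff, 0x48, 0xde, 0xb9, 0xb9, 0xde, 0xb9]
t1 = [0x60, 0x20, 0xff, 0xff, 0x48, 0x48, 0xde, 0x60]
t2 = [0x60, 0x20, 0x48, 0xff, 0xb9, 0xb9, 0xde, 0x60]

RES = [0x60, 0x20, 0x48, 0xff, 0xb9, 0xb9, 0xde, 0x60]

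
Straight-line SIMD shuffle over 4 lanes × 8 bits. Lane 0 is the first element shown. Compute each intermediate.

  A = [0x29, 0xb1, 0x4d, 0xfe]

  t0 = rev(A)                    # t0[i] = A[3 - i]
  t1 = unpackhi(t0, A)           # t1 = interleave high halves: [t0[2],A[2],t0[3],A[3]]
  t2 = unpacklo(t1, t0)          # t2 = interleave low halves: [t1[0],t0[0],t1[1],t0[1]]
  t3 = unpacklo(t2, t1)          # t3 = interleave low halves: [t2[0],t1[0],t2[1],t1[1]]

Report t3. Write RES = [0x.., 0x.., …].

t0 = [0xfe, 0x4d, 0xb1, 0x29]
t1 = [0xb1, 0x4d, 0x29, 0xfe]
t2 = [0xb1, 0xfe, 0x4d, 0x4d]
t3 = [0xb1, 0xb1, 0xfe, 0x4d]

RES = [ 0xb1  0xb1  0xfe  0x4d ]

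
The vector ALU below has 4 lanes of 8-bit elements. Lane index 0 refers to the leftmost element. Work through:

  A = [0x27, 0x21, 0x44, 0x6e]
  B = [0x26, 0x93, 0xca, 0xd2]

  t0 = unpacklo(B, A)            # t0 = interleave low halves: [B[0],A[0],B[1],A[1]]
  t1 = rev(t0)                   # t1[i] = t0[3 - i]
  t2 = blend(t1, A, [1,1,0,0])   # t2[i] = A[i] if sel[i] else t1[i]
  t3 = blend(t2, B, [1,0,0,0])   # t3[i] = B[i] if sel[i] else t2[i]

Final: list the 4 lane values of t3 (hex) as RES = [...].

→ t0 |26|27|93|21|
→ t1 |21|93|27|26|
→ t2 |27|21|27|26|
→ t3 |26|21|27|26|

RES = [0x26, 0x21, 0x27, 0x26]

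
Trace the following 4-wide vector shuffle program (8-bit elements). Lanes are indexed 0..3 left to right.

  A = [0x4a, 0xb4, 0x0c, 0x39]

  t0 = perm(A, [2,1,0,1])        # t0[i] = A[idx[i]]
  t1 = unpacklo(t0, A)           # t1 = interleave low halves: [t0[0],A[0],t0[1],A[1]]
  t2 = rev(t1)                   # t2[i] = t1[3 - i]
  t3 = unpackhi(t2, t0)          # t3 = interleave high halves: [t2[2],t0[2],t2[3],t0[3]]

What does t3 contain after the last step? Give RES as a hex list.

t0 = [0x0c, 0xb4, 0x4a, 0xb4]
t1 = [0x0c, 0x4a, 0xb4, 0xb4]
t2 = [0xb4, 0xb4, 0x4a, 0x0c]
t3 = [0x4a, 0x4a, 0x0c, 0xb4]

RES = [ 0x4a  0x4a  0x0c  0xb4 ]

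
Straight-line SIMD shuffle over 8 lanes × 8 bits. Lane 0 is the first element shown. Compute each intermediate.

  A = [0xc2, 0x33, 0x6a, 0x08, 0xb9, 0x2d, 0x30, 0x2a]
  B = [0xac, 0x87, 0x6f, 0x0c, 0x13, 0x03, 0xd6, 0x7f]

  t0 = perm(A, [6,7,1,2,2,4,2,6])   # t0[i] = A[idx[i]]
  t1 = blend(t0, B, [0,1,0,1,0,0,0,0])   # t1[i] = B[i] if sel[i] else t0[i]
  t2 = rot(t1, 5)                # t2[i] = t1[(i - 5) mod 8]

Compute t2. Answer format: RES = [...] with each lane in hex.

  t0: 30 2a 33 6a 6a b9 6a 30
  t1: 30 87 33 0c 6a b9 6a 30
  t2: 0c 6a b9 6a 30 30 87 33

RES = [0x0c, 0x6a, 0xb9, 0x6a, 0x30, 0x30, 0x87, 0x33]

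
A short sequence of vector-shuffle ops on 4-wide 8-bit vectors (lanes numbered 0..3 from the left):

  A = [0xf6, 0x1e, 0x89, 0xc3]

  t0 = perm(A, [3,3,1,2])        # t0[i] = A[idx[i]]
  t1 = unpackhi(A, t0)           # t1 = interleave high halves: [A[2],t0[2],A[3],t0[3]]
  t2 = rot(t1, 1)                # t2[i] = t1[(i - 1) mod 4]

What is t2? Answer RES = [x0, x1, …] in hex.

RES = [0x89, 0x89, 0x1e, 0xc3]

t0 = [0xc3, 0xc3, 0x1e, 0x89]
t1 = [0x89, 0x1e, 0xc3, 0x89]
t2 = [0x89, 0x89, 0x1e, 0xc3]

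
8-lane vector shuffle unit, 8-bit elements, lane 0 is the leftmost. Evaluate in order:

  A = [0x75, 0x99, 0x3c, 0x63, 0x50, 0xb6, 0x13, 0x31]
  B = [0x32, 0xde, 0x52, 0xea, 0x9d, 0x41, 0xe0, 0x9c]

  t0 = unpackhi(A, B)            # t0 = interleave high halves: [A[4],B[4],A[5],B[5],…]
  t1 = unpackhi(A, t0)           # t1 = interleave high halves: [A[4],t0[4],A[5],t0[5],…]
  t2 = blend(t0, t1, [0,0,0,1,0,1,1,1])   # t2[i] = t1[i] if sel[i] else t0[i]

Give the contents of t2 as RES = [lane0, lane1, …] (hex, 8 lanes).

→ t0 |50|9d|b6|41|13|e0|31|9c|
→ t1 |50|13|b6|e0|13|31|31|9c|
→ t2 |50|9d|b6|e0|13|31|31|9c|

RES = [ 0x50  0x9d  0xb6  0xe0  0x13  0x31  0x31  0x9c ]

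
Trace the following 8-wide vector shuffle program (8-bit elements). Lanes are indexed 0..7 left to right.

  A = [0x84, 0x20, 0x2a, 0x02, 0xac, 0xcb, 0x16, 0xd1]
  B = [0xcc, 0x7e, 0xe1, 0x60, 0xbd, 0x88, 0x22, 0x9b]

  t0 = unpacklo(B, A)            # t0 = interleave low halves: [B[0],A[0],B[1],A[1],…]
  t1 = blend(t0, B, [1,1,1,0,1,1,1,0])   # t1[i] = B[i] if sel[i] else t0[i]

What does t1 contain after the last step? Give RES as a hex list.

→ t0 |cc|84|7e|20|e1|2a|60|02|
→ t1 |cc|7e|e1|20|bd|88|22|02|

RES = [0xcc, 0x7e, 0xe1, 0x20, 0xbd, 0x88, 0x22, 0x02]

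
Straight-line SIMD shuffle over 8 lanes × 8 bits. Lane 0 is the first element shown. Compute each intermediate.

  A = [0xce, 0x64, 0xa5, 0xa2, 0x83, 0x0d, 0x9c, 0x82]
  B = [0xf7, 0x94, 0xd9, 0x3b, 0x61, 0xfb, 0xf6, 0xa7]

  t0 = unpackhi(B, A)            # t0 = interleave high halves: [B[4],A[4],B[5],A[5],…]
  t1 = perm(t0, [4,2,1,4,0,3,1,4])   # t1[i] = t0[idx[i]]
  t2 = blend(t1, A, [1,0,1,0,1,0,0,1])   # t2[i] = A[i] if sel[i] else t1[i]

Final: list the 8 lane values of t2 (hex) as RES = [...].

RES = [ 0xce  0xfb  0xa5  0xf6  0x83  0x0d  0x83  0x82 ]

t0 = [0x61, 0x83, 0xfb, 0x0d, 0xf6, 0x9c, 0xa7, 0x82]
t1 = [0xf6, 0xfb, 0x83, 0xf6, 0x61, 0x0d, 0x83, 0xf6]
t2 = [0xce, 0xfb, 0xa5, 0xf6, 0x83, 0x0d, 0x83, 0x82]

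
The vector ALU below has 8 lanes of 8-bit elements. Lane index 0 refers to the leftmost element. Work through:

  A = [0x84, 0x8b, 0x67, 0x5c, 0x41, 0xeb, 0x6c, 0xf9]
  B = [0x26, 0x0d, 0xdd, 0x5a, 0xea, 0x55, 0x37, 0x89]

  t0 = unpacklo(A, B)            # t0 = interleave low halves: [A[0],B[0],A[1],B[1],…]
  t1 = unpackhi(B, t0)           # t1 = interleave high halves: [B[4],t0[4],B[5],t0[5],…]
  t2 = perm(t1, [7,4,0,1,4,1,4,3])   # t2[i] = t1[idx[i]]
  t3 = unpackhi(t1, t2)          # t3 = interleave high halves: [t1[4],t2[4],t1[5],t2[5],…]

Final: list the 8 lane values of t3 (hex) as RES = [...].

RES = [0x37, 0x37, 0x5c, 0x67, 0x89, 0x37, 0x5a, 0xdd]

  t0: 84 26 8b 0d 67 dd 5c 5a
  t1: ea 67 55 dd 37 5c 89 5a
  t2: 5a 37 ea 67 37 67 37 dd
  t3: 37 37 5c 67 89 37 5a dd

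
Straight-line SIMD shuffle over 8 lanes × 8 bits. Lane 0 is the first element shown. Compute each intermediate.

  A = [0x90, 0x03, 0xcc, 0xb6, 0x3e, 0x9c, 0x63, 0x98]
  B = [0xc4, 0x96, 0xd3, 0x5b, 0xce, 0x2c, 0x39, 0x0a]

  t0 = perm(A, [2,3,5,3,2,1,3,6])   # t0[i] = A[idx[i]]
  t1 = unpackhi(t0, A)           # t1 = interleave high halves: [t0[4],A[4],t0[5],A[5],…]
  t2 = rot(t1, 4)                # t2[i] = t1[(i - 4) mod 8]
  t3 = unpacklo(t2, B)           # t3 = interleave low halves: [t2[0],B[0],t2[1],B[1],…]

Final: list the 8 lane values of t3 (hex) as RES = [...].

  t0: cc b6 9c b6 cc 03 b6 63
  t1: cc 3e 03 9c b6 63 63 98
  t2: b6 63 63 98 cc 3e 03 9c
  t3: b6 c4 63 96 63 d3 98 5b

RES = [ 0xb6  0xc4  0x63  0x96  0x63  0xd3  0x98  0x5b ]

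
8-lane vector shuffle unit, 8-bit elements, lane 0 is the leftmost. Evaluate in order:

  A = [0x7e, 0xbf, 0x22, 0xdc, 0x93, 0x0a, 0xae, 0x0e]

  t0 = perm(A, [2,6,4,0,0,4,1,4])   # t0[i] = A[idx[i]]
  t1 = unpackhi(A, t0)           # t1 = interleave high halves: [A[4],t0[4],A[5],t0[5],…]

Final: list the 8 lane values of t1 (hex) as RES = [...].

RES = [0x93, 0x7e, 0x0a, 0x93, 0xae, 0xbf, 0x0e, 0x93]

→ t0 |22|ae|93|7e|7e|93|bf|93|
→ t1 |93|7e|0a|93|ae|bf|0e|93|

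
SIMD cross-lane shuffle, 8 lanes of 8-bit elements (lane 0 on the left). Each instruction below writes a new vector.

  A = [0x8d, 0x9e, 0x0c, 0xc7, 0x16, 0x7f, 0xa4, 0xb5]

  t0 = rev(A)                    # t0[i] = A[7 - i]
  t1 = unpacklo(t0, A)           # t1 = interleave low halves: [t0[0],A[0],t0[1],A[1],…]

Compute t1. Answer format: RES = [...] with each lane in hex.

  t0: b5 a4 7f 16 c7 0c 9e 8d
  t1: b5 8d a4 9e 7f 0c 16 c7

RES = [0xb5, 0x8d, 0xa4, 0x9e, 0x7f, 0x0c, 0x16, 0xc7]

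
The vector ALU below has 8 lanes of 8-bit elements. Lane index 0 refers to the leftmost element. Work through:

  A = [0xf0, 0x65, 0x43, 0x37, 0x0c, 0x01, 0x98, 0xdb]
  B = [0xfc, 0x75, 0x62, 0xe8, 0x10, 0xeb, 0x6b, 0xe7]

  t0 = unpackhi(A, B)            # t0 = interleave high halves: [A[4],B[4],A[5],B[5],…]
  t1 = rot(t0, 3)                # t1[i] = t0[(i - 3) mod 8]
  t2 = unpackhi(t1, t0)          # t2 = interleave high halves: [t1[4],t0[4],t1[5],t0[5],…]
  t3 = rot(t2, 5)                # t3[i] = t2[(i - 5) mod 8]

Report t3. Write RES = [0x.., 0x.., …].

RES = [0x6b, 0xeb, 0xdb, 0x98, 0xe7, 0x10, 0x98, 0x01]

  t0: 0c 10 01 eb 98 6b db e7
  t1: 6b db e7 0c 10 01 eb 98
  t2: 10 98 01 6b eb db 98 e7
  t3: 6b eb db 98 e7 10 98 01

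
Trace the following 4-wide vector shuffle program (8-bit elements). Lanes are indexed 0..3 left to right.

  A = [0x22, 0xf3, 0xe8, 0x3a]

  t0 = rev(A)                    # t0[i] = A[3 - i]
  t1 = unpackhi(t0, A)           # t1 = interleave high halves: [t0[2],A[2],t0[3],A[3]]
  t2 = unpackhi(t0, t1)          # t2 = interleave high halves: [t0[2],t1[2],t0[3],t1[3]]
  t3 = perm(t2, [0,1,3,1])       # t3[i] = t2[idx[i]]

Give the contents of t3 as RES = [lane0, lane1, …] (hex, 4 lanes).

→ t0 |3a|e8|f3|22|
→ t1 |f3|e8|22|3a|
→ t2 |f3|22|22|3a|
→ t3 |f3|22|3a|22|

RES = [0xf3, 0x22, 0x3a, 0x22]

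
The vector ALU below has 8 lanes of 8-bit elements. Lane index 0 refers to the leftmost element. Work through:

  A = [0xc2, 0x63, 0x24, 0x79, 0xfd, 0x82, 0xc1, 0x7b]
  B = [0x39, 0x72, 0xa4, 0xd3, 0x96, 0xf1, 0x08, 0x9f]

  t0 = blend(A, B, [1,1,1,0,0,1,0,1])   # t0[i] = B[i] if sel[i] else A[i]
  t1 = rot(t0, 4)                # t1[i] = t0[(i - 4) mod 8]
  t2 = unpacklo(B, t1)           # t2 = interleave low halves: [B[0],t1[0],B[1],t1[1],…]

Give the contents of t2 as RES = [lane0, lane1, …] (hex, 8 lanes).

  t0: 39 72 a4 79 fd f1 c1 9f
  t1: fd f1 c1 9f 39 72 a4 79
  t2: 39 fd 72 f1 a4 c1 d3 9f

RES = [ 0x39  0xfd  0x72  0xf1  0xa4  0xc1  0xd3  0x9f ]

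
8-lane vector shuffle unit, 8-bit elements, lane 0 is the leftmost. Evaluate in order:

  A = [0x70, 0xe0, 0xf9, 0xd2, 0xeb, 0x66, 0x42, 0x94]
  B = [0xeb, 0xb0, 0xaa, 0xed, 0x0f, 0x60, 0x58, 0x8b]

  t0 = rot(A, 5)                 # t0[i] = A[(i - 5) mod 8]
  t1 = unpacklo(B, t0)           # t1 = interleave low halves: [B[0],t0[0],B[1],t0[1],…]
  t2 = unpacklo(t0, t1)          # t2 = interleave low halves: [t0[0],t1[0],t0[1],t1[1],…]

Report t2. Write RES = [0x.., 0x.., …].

RES = [ 0xd2  0xeb  0xeb  0xd2  0x66  0xb0  0x42  0xeb ]

t0 = [0xd2, 0xeb, 0x66, 0x42, 0x94, 0x70, 0xe0, 0xf9]
t1 = [0xeb, 0xd2, 0xb0, 0xeb, 0xaa, 0x66, 0xed, 0x42]
t2 = [0xd2, 0xeb, 0xeb, 0xd2, 0x66, 0xb0, 0x42, 0xeb]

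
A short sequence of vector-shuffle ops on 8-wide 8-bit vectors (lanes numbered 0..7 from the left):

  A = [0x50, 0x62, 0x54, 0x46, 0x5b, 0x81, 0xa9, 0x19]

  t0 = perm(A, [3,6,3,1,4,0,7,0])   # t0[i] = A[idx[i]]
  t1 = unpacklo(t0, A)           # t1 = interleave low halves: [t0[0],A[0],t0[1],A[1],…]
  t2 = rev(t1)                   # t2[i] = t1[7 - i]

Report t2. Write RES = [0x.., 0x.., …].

RES = [0x46, 0x62, 0x54, 0x46, 0x62, 0xa9, 0x50, 0x46]

→ t0 |46|a9|46|62|5b|50|19|50|
→ t1 |46|50|a9|62|46|54|62|46|
→ t2 |46|62|54|46|62|a9|50|46|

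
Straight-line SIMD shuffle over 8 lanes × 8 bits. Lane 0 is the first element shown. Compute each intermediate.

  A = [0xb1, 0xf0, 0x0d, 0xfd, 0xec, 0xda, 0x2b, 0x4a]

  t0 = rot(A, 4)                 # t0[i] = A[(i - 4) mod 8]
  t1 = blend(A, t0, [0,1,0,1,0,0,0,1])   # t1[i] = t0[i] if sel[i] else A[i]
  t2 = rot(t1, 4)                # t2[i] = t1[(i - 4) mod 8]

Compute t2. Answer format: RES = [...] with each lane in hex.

RES = [ 0xec  0xda  0x2b  0xfd  0xb1  0xda  0x0d  0x4a ]

t0 = [0xec, 0xda, 0x2b, 0x4a, 0xb1, 0xf0, 0x0d, 0xfd]
t1 = [0xb1, 0xda, 0x0d, 0x4a, 0xec, 0xda, 0x2b, 0xfd]
t2 = [0xec, 0xda, 0x2b, 0xfd, 0xb1, 0xda, 0x0d, 0x4a]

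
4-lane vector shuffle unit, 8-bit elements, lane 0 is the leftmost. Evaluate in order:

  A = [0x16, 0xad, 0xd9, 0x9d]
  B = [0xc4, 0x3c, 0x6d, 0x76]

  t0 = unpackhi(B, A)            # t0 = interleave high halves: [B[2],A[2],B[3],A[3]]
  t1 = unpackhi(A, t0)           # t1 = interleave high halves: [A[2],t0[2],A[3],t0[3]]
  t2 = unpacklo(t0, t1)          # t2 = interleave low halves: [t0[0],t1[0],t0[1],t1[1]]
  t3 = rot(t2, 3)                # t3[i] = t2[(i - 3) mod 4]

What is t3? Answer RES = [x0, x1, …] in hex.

RES = [0xd9, 0xd9, 0x76, 0x6d]

t0 = [0x6d, 0xd9, 0x76, 0x9d]
t1 = [0xd9, 0x76, 0x9d, 0x9d]
t2 = [0x6d, 0xd9, 0xd9, 0x76]
t3 = [0xd9, 0xd9, 0x76, 0x6d]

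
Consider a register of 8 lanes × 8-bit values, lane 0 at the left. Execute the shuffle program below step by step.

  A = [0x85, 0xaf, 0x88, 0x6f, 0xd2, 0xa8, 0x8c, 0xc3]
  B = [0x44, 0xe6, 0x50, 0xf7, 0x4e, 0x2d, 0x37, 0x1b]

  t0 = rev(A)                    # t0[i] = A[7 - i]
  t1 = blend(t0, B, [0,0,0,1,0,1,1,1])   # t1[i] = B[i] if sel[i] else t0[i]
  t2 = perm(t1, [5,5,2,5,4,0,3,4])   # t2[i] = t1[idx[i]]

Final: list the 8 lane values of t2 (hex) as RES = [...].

RES = [ 0x2d  0x2d  0xa8  0x2d  0x6f  0xc3  0xf7  0x6f ]

t0 = [0xc3, 0x8c, 0xa8, 0xd2, 0x6f, 0x88, 0xaf, 0x85]
t1 = [0xc3, 0x8c, 0xa8, 0xf7, 0x6f, 0x2d, 0x37, 0x1b]
t2 = [0x2d, 0x2d, 0xa8, 0x2d, 0x6f, 0xc3, 0xf7, 0x6f]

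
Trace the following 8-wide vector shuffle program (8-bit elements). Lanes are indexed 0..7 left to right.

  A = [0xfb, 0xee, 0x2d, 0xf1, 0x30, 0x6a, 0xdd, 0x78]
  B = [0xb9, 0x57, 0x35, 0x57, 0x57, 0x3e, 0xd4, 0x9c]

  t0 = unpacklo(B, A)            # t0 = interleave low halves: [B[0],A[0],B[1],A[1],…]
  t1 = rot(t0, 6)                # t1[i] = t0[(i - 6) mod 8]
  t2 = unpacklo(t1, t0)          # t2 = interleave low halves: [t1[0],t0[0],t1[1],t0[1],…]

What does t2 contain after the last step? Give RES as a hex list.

  t0: b9 fb 57 ee 35 2d 57 f1
  t1: 57 ee 35 2d 57 f1 b9 fb
  t2: 57 b9 ee fb 35 57 2d ee

RES = [0x57, 0xb9, 0xee, 0xfb, 0x35, 0x57, 0x2d, 0xee]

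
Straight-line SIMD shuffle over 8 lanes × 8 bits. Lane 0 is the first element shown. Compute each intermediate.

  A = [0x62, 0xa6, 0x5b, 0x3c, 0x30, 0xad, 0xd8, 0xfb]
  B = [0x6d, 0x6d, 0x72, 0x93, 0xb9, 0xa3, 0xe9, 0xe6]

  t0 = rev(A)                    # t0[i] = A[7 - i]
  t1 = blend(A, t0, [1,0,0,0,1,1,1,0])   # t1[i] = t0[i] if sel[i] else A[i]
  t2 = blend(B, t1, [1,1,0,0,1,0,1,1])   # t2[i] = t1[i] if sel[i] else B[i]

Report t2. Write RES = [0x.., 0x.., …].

→ t0 |fb|d8|ad|30|3c|5b|a6|62|
→ t1 |fb|a6|5b|3c|3c|5b|a6|fb|
→ t2 |fb|a6|72|93|3c|a3|a6|fb|

RES = [0xfb, 0xa6, 0x72, 0x93, 0x3c, 0xa3, 0xa6, 0xfb]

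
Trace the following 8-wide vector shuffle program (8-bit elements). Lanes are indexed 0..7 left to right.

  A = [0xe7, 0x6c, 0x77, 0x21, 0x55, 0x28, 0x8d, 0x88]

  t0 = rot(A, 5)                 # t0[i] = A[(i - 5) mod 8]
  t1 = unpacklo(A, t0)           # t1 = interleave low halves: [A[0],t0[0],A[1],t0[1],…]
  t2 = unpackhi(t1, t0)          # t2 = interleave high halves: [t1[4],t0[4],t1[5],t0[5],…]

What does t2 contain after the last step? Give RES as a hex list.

RES = [ 0x77  0x88  0x28  0xe7  0x21  0x6c  0x8d  0x77 ]

  t0: 21 55 28 8d 88 e7 6c 77
  t1: e7 21 6c 55 77 28 21 8d
  t2: 77 88 28 e7 21 6c 8d 77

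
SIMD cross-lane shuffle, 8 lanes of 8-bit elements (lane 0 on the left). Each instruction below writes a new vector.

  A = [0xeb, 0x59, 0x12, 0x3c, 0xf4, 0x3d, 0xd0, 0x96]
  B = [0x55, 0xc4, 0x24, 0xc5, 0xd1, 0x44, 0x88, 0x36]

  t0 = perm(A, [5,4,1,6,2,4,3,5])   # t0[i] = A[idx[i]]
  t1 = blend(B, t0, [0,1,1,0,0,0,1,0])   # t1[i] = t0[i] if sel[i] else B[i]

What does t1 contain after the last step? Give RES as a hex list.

RES = [0x55, 0xf4, 0x59, 0xc5, 0xd1, 0x44, 0x3c, 0x36]

t0 = [0x3d, 0xf4, 0x59, 0xd0, 0x12, 0xf4, 0x3c, 0x3d]
t1 = [0x55, 0xf4, 0x59, 0xc5, 0xd1, 0x44, 0x3c, 0x36]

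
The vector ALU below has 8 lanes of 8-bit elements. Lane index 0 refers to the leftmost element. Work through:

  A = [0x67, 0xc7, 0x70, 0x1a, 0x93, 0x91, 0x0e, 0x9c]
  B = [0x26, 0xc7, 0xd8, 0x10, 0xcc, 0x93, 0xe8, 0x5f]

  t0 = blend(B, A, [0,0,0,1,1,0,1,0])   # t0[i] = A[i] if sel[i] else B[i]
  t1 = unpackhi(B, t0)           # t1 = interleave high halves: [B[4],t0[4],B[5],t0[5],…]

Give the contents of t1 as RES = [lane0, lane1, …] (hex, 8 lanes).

  t0: 26 c7 d8 1a 93 93 0e 5f
  t1: cc 93 93 93 e8 0e 5f 5f

RES = [ 0xcc  0x93  0x93  0x93  0xe8  0x0e  0x5f  0x5f ]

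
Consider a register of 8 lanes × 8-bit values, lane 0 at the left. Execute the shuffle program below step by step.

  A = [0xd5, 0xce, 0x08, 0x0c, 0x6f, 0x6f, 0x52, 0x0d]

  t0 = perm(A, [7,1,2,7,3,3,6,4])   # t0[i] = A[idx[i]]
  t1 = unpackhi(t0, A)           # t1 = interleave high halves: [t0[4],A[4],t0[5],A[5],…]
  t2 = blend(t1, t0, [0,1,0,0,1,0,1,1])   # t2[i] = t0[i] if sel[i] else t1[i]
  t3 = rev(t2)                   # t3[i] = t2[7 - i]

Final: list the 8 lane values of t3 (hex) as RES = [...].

t0 = [0x0d, 0xce, 0x08, 0x0d, 0x0c, 0x0c, 0x52, 0x6f]
t1 = [0x0c, 0x6f, 0x0c, 0x6f, 0x52, 0x52, 0x6f, 0x0d]
t2 = [0x0c, 0xce, 0x0c, 0x6f, 0x0c, 0x52, 0x52, 0x6f]
t3 = [0x6f, 0x52, 0x52, 0x0c, 0x6f, 0x0c, 0xce, 0x0c]

RES = [ 0x6f  0x52  0x52  0x0c  0x6f  0x0c  0xce  0x0c ]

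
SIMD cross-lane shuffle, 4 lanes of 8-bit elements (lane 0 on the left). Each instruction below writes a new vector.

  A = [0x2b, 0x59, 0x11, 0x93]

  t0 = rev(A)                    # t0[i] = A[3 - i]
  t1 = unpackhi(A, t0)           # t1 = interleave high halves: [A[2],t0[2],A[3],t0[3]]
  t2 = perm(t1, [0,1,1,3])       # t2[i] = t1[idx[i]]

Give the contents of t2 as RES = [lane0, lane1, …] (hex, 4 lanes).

  t0: 93 11 59 2b
  t1: 11 59 93 2b
  t2: 11 59 59 2b

RES = [0x11, 0x59, 0x59, 0x2b]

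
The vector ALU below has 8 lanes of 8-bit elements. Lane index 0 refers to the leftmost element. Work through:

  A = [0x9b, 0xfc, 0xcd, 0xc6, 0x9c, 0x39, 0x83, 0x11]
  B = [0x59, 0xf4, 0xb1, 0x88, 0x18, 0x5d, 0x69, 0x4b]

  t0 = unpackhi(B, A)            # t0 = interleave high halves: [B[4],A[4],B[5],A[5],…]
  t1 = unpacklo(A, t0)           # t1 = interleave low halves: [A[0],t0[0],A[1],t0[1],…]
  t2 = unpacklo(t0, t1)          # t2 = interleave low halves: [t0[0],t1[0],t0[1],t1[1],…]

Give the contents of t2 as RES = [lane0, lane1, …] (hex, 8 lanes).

  t0: 18 9c 5d 39 69 83 4b 11
  t1: 9b 18 fc 9c cd 5d c6 39
  t2: 18 9b 9c 18 5d fc 39 9c

RES = [ 0x18  0x9b  0x9c  0x18  0x5d  0xfc  0x39  0x9c ]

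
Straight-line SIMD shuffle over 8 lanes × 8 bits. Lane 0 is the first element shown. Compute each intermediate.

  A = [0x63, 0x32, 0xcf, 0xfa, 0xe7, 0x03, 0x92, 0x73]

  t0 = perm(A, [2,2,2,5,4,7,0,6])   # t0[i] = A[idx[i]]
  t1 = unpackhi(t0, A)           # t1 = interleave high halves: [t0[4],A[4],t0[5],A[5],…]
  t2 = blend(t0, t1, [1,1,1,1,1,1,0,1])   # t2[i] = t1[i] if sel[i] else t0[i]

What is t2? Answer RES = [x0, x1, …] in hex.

RES = [0xe7, 0xe7, 0x73, 0x03, 0x63, 0x92, 0x63, 0x73]

t0 = [0xcf, 0xcf, 0xcf, 0x03, 0xe7, 0x73, 0x63, 0x92]
t1 = [0xe7, 0xe7, 0x73, 0x03, 0x63, 0x92, 0x92, 0x73]
t2 = [0xe7, 0xe7, 0x73, 0x03, 0x63, 0x92, 0x63, 0x73]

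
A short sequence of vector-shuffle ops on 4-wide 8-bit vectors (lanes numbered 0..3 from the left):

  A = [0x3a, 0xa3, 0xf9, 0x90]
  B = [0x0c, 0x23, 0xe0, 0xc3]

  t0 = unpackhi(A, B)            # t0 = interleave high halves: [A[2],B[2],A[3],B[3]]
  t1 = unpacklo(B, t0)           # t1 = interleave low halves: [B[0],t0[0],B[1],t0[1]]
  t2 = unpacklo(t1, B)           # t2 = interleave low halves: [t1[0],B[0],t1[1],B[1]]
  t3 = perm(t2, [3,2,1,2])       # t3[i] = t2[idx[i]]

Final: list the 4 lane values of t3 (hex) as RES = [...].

RES = [ 0x23  0xf9  0x0c  0xf9 ]

  t0: f9 e0 90 c3
  t1: 0c f9 23 e0
  t2: 0c 0c f9 23
  t3: 23 f9 0c f9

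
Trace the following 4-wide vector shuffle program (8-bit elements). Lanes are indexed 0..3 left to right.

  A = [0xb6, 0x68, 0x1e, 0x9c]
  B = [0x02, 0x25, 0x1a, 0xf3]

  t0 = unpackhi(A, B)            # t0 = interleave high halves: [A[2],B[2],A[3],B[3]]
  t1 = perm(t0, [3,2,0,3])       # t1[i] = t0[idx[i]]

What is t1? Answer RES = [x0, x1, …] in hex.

  t0: 1e 1a 9c f3
  t1: f3 9c 1e f3

RES = [0xf3, 0x9c, 0x1e, 0xf3]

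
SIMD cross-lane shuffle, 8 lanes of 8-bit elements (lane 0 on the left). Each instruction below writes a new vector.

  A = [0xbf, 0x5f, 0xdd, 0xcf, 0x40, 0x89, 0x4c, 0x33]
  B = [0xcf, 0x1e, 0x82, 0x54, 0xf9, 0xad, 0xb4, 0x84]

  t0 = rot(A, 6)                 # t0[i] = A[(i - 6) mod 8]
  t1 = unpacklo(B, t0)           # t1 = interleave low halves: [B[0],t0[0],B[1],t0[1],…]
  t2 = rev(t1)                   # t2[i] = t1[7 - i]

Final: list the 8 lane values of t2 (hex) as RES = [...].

→ t0 |dd|cf|40|89|4c|33|bf|5f|
→ t1 |cf|dd|1e|cf|82|40|54|89|
→ t2 |89|54|40|82|cf|1e|dd|cf|

RES = [ 0x89  0x54  0x40  0x82  0xcf  0x1e  0xdd  0xcf ]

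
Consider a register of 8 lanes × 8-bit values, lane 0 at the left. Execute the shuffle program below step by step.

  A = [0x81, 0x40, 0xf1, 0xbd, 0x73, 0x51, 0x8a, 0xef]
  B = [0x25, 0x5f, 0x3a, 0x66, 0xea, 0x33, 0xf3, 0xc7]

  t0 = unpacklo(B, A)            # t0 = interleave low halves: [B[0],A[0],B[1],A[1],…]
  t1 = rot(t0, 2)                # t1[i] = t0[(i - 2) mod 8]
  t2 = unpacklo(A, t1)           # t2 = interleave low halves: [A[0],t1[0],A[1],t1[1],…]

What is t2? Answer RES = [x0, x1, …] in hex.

  t0: 25 81 5f 40 3a f1 66 bd
  t1: 66 bd 25 81 5f 40 3a f1
  t2: 81 66 40 bd f1 25 bd 81

RES = [0x81, 0x66, 0x40, 0xbd, 0xf1, 0x25, 0xbd, 0x81]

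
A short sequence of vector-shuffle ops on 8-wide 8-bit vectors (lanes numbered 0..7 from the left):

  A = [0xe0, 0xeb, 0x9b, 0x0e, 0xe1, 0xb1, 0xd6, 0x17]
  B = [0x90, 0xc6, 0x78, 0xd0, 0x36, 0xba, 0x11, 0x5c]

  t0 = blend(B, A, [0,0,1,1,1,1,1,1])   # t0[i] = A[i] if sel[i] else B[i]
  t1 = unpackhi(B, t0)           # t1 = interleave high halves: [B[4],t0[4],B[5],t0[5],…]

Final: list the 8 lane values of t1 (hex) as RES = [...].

  t0: 90 c6 9b 0e e1 b1 d6 17
  t1: 36 e1 ba b1 11 d6 5c 17

RES = [ 0x36  0xe1  0xba  0xb1  0x11  0xd6  0x5c  0x17 ]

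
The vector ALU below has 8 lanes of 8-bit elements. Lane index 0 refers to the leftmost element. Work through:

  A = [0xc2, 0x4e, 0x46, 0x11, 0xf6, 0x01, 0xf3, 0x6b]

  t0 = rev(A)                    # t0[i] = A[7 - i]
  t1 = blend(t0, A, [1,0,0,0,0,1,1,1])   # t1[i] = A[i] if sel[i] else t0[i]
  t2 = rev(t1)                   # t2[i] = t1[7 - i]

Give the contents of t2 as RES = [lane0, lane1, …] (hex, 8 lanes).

RES = [ 0x6b  0xf3  0x01  0x11  0xf6  0x01  0xf3  0xc2 ]

t0 = [0x6b, 0xf3, 0x01, 0xf6, 0x11, 0x46, 0x4e, 0xc2]
t1 = [0xc2, 0xf3, 0x01, 0xf6, 0x11, 0x01, 0xf3, 0x6b]
t2 = [0x6b, 0xf3, 0x01, 0x11, 0xf6, 0x01, 0xf3, 0xc2]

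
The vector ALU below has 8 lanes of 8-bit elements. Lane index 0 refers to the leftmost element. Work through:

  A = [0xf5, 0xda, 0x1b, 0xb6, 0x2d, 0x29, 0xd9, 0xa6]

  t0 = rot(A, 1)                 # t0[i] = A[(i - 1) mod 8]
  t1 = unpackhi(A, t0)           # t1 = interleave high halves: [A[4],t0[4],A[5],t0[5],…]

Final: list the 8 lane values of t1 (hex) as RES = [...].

t0 = [0xa6, 0xf5, 0xda, 0x1b, 0xb6, 0x2d, 0x29, 0xd9]
t1 = [0x2d, 0xb6, 0x29, 0x2d, 0xd9, 0x29, 0xa6, 0xd9]

RES = [ 0x2d  0xb6  0x29  0x2d  0xd9  0x29  0xa6  0xd9 ]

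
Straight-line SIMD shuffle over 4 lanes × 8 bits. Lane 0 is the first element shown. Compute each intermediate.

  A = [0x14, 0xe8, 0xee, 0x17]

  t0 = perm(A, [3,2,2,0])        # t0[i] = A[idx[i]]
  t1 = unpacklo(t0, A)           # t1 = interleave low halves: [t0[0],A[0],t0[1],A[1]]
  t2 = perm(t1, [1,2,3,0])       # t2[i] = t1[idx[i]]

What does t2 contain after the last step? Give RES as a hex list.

  t0: 17 ee ee 14
  t1: 17 14 ee e8
  t2: 14 ee e8 17

RES = [0x14, 0xee, 0xe8, 0x17]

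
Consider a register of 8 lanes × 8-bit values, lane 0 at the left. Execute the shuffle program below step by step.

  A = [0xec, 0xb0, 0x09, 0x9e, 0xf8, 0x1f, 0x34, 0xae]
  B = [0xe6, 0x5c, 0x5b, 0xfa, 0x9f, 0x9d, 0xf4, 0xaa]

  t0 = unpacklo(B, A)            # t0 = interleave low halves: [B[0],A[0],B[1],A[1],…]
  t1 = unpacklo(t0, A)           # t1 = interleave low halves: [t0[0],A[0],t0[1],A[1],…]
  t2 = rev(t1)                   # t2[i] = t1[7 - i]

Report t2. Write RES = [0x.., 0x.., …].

→ t0 |e6|ec|5c|b0|5b|09|fa|9e|
→ t1 |e6|ec|ec|b0|5c|09|b0|9e|
→ t2 |9e|b0|09|5c|b0|ec|ec|e6|

RES = [0x9e, 0xb0, 0x09, 0x5c, 0xb0, 0xec, 0xec, 0xe6]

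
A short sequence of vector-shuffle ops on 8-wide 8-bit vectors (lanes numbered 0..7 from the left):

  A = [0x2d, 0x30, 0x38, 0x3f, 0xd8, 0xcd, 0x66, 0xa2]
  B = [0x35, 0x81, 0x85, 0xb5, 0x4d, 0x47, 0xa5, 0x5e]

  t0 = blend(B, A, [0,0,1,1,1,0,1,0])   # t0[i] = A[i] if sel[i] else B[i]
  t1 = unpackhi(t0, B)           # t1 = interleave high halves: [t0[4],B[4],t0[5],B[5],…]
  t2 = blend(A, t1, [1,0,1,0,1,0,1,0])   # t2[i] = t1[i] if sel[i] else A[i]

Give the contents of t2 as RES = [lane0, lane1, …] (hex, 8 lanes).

RES = [0xd8, 0x30, 0x47, 0x3f, 0x66, 0xcd, 0x5e, 0xa2]

  t0: 35 81 38 3f d8 47 66 5e
  t1: d8 4d 47 47 66 a5 5e 5e
  t2: d8 30 47 3f 66 cd 5e a2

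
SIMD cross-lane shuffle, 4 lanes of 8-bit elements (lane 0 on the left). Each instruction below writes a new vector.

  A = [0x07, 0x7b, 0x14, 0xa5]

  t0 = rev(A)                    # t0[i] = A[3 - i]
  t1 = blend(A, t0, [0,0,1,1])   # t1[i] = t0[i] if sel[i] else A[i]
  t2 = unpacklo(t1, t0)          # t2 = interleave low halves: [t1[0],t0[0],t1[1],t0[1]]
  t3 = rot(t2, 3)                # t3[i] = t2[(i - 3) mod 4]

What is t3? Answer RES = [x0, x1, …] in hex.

RES = [ 0xa5  0x7b  0x14  0x07 ]

  t0: a5 14 7b 07
  t1: 07 7b 7b 07
  t2: 07 a5 7b 14
  t3: a5 7b 14 07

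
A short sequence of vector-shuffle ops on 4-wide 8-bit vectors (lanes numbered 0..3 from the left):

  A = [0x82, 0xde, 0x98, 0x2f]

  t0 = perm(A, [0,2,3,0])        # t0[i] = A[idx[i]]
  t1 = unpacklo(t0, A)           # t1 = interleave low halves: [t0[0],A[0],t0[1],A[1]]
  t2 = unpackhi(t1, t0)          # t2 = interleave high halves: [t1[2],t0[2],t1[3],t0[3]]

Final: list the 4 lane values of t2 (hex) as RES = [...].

t0 = [0x82, 0x98, 0x2f, 0x82]
t1 = [0x82, 0x82, 0x98, 0xde]
t2 = [0x98, 0x2f, 0xde, 0x82]

RES = [ 0x98  0x2f  0xde  0x82 ]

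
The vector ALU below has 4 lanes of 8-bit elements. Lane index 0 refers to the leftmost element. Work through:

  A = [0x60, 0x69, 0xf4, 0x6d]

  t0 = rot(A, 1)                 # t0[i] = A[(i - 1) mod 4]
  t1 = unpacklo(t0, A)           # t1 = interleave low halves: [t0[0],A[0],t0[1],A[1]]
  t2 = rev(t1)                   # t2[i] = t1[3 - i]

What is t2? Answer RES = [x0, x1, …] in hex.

t0 = [0x6d, 0x60, 0x69, 0xf4]
t1 = [0x6d, 0x60, 0x60, 0x69]
t2 = [0x69, 0x60, 0x60, 0x6d]

RES = [0x69, 0x60, 0x60, 0x6d]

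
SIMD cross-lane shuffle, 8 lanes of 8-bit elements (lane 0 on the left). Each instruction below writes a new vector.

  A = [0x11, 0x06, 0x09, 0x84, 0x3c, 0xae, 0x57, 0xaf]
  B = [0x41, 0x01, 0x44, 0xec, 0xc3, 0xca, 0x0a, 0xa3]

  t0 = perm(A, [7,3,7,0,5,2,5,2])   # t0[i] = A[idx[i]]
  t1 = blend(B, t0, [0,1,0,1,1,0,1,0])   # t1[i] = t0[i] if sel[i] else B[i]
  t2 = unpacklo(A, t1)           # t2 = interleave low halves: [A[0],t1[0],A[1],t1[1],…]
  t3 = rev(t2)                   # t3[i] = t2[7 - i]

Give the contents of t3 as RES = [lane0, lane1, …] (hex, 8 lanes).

RES = [ 0x11  0x84  0x44  0x09  0x84  0x06  0x41  0x11 ]

→ t0 |af|84|af|11|ae|09|ae|09|
→ t1 |41|84|44|11|ae|ca|ae|a3|
→ t2 |11|41|06|84|09|44|84|11|
→ t3 |11|84|44|09|84|06|41|11|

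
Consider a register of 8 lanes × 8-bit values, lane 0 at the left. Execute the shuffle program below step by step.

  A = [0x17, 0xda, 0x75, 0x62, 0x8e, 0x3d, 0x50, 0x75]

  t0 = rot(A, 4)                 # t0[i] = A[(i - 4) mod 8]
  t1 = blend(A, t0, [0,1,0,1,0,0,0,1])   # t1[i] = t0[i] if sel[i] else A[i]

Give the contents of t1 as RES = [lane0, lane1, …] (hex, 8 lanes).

RES = [ 0x17  0x3d  0x75  0x75  0x8e  0x3d  0x50  0x62 ]

  t0: 8e 3d 50 75 17 da 75 62
  t1: 17 3d 75 75 8e 3d 50 62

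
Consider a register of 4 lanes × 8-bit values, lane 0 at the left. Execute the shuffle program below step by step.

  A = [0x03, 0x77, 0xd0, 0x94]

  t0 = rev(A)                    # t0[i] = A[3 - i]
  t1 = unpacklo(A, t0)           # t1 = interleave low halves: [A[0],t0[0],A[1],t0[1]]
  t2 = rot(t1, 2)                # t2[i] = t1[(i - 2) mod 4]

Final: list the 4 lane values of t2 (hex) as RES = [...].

→ t0 |94|d0|77|03|
→ t1 |03|94|77|d0|
→ t2 |77|d0|03|94|

RES = [ 0x77  0xd0  0x03  0x94 ]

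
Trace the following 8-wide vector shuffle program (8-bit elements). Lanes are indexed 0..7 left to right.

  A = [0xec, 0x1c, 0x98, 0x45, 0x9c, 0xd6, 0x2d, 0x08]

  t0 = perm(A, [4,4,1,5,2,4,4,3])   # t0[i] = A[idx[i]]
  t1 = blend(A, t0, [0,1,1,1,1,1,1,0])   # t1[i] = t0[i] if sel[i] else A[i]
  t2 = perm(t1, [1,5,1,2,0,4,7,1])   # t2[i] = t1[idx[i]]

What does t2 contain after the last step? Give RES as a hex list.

→ t0 |9c|9c|1c|d6|98|9c|9c|45|
→ t1 |ec|9c|1c|d6|98|9c|9c|08|
→ t2 |9c|9c|9c|1c|ec|98|08|9c|

RES = [0x9c, 0x9c, 0x9c, 0x1c, 0xec, 0x98, 0x08, 0x9c]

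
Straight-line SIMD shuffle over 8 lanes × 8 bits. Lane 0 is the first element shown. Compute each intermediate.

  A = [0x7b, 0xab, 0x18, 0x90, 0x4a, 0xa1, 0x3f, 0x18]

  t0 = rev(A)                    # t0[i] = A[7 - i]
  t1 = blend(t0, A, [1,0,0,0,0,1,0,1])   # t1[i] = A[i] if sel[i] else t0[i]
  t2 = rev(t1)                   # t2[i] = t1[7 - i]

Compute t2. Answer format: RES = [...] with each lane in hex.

RES = [ 0x18  0xab  0xa1  0x90  0x4a  0xa1  0x3f  0x7b ]

  t0: 18 3f a1 4a 90 18 ab 7b
  t1: 7b 3f a1 4a 90 a1 ab 18
  t2: 18 ab a1 90 4a a1 3f 7b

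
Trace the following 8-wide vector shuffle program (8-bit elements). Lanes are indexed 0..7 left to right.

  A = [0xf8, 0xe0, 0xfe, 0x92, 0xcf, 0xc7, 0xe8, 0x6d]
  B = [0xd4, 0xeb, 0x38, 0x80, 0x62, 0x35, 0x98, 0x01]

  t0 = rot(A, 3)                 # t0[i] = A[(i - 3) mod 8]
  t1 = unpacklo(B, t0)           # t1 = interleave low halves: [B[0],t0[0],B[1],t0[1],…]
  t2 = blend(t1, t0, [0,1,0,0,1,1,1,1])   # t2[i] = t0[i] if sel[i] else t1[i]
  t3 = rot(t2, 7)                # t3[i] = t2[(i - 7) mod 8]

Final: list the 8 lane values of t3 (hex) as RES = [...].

RES = [0xe8, 0xeb, 0xe8, 0xe0, 0xfe, 0x92, 0xcf, 0xd4]

→ t0 |c7|e8|6d|f8|e0|fe|92|cf|
→ t1 |d4|c7|eb|e8|38|6d|80|f8|
→ t2 |d4|e8|eb|e8|e0|fe|92|cf|
→ t3 |e8|eb|e8|e0|fe|92|cf|d4|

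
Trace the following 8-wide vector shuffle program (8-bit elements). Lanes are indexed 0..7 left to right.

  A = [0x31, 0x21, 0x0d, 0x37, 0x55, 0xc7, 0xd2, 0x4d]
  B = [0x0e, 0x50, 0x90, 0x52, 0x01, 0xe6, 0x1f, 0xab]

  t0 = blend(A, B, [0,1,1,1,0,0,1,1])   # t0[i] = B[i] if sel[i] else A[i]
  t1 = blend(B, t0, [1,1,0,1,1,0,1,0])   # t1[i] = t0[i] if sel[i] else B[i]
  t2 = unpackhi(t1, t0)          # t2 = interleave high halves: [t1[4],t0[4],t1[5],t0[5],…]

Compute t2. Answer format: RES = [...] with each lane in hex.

  t0: 31 50 90 52 55 c7 1f ab
  t1: 31 50 90 52 55 e6 1f ab
  t2: 55 55 e6 c7 1f 1f ab ab

RES = [ 0x55  0x55  0xe6  0xc7  0x1f  0x1f  0xab  0xab ]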